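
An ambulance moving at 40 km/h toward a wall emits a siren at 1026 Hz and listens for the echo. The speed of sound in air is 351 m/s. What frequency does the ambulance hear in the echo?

1093 Hz

40 km/h = 11.11 m/s.
The wall receives the sound from a moving source: f₁ = f₀ · v/(v − v_e) = 1026 × 351/339.89 ≈ 1060 Hz.
On the return leg the ambulance is a moving observer: f₂ = f₁ · (v + v_e)/v = 1060 × 362.11/351 ≈ 1093 Hz.
Equivalently f₂ = f₀ · (v + v_e)/(v − v_e).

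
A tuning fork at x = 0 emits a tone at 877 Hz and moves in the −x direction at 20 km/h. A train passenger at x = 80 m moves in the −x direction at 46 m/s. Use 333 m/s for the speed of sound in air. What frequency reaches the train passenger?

20 km/h = 5.556 m/s.
The observer lies on the +x side, so the source is heading away from the observer and the observer is heading toward the source.
General Doppler shift: f' = f · (v + v_o)/(v + v_s).
f' = 877 × (333 + 46)/(333 + 5.556) = 877 × 379/338.56 ≈ 982 Hz.

982 Hz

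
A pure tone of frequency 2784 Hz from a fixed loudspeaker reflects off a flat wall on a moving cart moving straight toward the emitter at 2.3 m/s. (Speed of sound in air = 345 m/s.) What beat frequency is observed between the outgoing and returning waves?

37.4 Hz

The flat wall on a moving cart first receives the wave as a moving observer: f₁ = f₀ · (v + u)/v = 2784 × (345 + 2.3)/345 ≈ 2802.6 Hz.
On reflection it acts as a source moving toward the stationary detector: f₂ = f₁ · v/(v − u) = 2802.6 × 345/342.7 ≈ 2821.4 Hz.
Beat frequency: |f₂ − f₀| = 2u·f₀/(v − u) = 2 × 2.3 × 2784/342.7 ≈ 37.4 Hz.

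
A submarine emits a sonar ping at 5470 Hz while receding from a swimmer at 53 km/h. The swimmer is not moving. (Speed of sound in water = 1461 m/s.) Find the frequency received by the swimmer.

5415 Hz

53 km/h = 14.72 m/s.
Moving source, stationary observer: f' = f · v/(v + v_s) since the source is receding.
f' = 5470 × 1461/(1461 + 14.72) = 5470 × 1461/1476 ≈ 5415 Hz.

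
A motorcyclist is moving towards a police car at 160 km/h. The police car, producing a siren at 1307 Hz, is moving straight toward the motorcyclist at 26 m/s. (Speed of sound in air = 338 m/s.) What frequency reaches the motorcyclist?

1602 Hz

160 km/h = 44.44 m/s.
With source approaching and observer approaching, f' = f · (v + v_o)/(v − v_s).
f' = 1307 × (338 + 44.44)/(338 − 26) = 1307 × 382.44/312 ≈ 1602 Hz.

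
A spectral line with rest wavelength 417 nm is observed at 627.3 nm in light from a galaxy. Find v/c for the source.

λ'/λ₀ = 1.5043 > 1 (redshift), so the source is receding.
λ'/λ₀ = √((1 + β)/(1 − β)) for a receding source ⇒ β = (r² − 1)/(r² + 1) with r = λ'/λ₀.
β = (2.2630 − 1)/(2.2630 + 1) ≈ 0.387.

0.387c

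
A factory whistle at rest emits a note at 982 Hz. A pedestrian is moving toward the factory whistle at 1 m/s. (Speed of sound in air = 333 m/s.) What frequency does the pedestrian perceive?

985 Hz

Only the observer moves, toward the source, so f' = f · (v + v_o)/v.
f' = 982 × (333 + 1)/333 = 982 × 334/333 ≈ 985 Hz.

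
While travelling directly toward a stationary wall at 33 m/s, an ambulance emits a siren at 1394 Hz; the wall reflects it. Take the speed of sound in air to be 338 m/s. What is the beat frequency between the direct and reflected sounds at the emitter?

The wall receives the sound from a moving source: f₁ = f₀ · v/(v − v_e) = 1394 × 338/305 ≈ 1545 Hz.
On the return leg the ambulance is a moving observer: f₂ = f₁ · (v + v_e)/v = 1545 × 371/338 ≈ 1696 Hz.
Beat against the emitted tone: |f₂ − f₀| = 2v_e·f₀/(v − v_e) = 2 × 33 × 1394/305 ≈ 302 Hz.

302 Hz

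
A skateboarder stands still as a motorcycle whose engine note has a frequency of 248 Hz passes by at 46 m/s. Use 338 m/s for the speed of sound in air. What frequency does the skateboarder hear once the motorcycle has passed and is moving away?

Receding: f₂ = f · v/(v + v_s) = 248 × 338/384 ≈ 218 Hz.

218 Hz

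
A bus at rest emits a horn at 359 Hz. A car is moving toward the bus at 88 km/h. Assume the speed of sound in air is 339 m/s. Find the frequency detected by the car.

385 Hz

88 km/h = 24.44 m/s.
Only the observer moves, toward the source, so f' = f · (v + v_o)/v.
f' = 359 × (339 + 24.44)/339 = 359 × 363.44/339 ≈ 385 Hz.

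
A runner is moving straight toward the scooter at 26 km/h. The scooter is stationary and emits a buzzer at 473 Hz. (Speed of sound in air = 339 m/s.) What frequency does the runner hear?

26 km/h = 7.222 m/s.
Moving observer, stationary source: f' = f · (v + v_o)/v.
f' = 473 × (339 + 7.222)/339 = 473 × 346.22/339 ≈ 483 Hz.

483 Hz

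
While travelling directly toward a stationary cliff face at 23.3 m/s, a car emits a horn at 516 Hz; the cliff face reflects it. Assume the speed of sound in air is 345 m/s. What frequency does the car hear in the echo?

The cliff face receives the sound from a moving source: f₁ = f₀ · v/(v − v_e) = 516 × 345/321.7 ≈ 553 Hz.
On the return leg the car is a moving observer: f₂ = f₁ · (v + v_e)/v = 553 × 368.3/345 ≈ 591 Hz.
Equivalently f₂ = f₀ · (v + v_e)/(v − v_e).

591 Hz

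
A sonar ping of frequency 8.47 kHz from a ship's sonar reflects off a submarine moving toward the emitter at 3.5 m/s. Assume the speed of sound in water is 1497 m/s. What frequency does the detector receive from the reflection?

The submarine first receives the wave as a moving observer: f₁ = f₀ · (v + u)/v = 8.47 × (1497 + 3.5)/1497 ≈ 8.49 kHz.
The reflection then acts as a moving source: f₂ = f₁ · v/(v − u) ≈ 8.51 kHz.
Equivalently f₂ = f₀ · (v + u)/(v − u).

8.51 kHz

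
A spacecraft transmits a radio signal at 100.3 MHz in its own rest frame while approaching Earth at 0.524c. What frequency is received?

Relativistic Doppler for frequency: f' = f₀ · √((1 + β)/(1 − β)).
f' = 100.3 × √(1.5240/0.4760) = 100.3 × 1.78932 ≈ 179.5 MHz.

179.5 MHz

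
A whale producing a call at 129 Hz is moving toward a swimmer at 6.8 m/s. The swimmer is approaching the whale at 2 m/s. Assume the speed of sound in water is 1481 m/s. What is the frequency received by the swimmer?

Both move, so f' = f · (v + v_o)/(v − v_s).
f' = 129 × (1481 + 2)/(1481 − 6.8) = 129 × 1483/1474.2 ≈ 130 Hz.

130 Hz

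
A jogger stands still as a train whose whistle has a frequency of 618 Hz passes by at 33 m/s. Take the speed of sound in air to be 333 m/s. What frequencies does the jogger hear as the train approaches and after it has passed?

686 Hz approaching; 562 Hz receding

Approaching: f₁ = f · v/(v − v_s) = 618 × 333/300 ≈ 686 Hz.
Receding: f₂ = f · v/(v + v_s) = 618 × 333/366 ≈ 562 Hz.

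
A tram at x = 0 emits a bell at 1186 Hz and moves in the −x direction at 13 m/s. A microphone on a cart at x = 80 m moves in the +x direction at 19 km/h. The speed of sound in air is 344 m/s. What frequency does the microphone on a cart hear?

19 km/h = 5.278 m/s.
The observer lies on the +x side, so the source is heading away from the observer and the observer is heading away from the source.
Both move, so f' = f · (v − v_o)/(v + v_s).
f' = 1186 × (344 − 5.278)/(344 + 13) = 1186 × 338.72/357 ≈ 1125 Hz.

1125 Hz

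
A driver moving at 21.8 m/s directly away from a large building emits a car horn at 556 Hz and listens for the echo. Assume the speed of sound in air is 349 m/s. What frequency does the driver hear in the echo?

491 Hz

The large building receives the sound from a moving source: f₁ = f₀ · v/(v + v_e) = 556 × 349/370.8 ≈ 523 Hz.
On the return leg the driver is a moving observer: f₂ = f₁ · (v − v_e)/v = 523 × 327.2/349 ≈ 491 Hz.
Equivalently f₂ = f₀ · (v − v_e)/(v + v_e).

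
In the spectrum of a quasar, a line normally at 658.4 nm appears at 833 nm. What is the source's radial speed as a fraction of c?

λ'/λ₀ = 1.2652 > 1 (redshift), so the source is receding.
λ'/λ₀ = √((1 + β)/(1 − β)) for a receding source ⇒ β = (r² − 1)/(r² + 1) with r = λ'/λ₀.
β = (1.6007 − 1)/(1.6007 + 1) ≈ 0.231.

0.231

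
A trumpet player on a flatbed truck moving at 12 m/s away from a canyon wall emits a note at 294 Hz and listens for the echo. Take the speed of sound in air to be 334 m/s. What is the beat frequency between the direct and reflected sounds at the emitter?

The canyon wall receives the sound from a moving source: f₁ = f₀ · v/(v + v_e) = 294 × 334/346 ≈ 283.8 Hz.
On the return leg the trumpet player on a flatbed truck is a moving observer: f₂ = f₁ · (v − v_e)/v = 283.8 × 322/334 ≈ 273.6 Hz.
Beat against the emitted tone: |f₂ − f₀| = 2v_e·f₀/(v + v_e) = 2 × 12 × 294/346 ≈ 20.4 Hz.

20.4 Hz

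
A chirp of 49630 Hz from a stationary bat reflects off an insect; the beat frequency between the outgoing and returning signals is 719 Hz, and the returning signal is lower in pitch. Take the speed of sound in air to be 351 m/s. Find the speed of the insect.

Double Doppler shift off a moving reflector: f₂ = f₀ · (v + u)/(v − u) (u > 0 toward emitter).
Returning signal is lower, so f₂ = f₀ − Δf = 49630 − 719 = 48911 Hz.
Rearranging, u = v · (f₂ − f₀)/(f₂ + f₀) = 351 × -719/98541 ≈ -2.56 m/s.
So the insect is moving at 2.56 m/s away from the emitter.

2.56 m/s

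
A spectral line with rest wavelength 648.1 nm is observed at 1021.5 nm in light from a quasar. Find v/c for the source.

λ'/λ₀ = 1.5761 > 1 (redshift), so the source is receding.
λ'/λ₀ = √((1 + β)/(1 − β)) for a receding source ⇒ β = (r² − 1)/(r² + 1) with r = λ'/λ₀.
β = (2.4842 − 1)/(2.4842 + 1) ≈ 0.426.

0.426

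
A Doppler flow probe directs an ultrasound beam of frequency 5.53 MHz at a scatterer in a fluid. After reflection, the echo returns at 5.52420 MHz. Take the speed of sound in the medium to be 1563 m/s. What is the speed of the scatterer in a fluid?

Double Doppler shift off a moving reflector: f₂ = f₀ · (v + u)/(v − u) (u > 0 toward emitter).
Rearranging, u = v · (f₂ − f₀)/(f₂ + f₀) = 1563 × -0.00580/11.05420 ≈ -0.82 m/s.
So the scatterer in a fluid is moving at 0.82 m/s away from the emitter.

0.82 m/s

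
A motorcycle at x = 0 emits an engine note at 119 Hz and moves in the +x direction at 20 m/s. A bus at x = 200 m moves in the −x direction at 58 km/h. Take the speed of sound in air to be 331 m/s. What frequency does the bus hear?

133 Hz

58 km/h = 16.11 m/s.
The observer lies on the +x side, so the source is heading toward the observer and the observer is heading toward the source.
General Doppler shift: f' = f · (v + v_o)/(v − v_s).
f' = 119 × (331 + 16.11)/(331 − 20) = 119 × 347.11/311 ≈ 133 Hz.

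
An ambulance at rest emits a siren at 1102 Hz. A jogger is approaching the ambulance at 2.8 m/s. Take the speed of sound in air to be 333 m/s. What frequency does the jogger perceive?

1111 Hz

Moving observer, stationary source: f' = f · (v + v_o)/v.
f' = 1102 × (333 + 2.8)/333 = 1102 × 335.8/333 ≈ 1111 Hz.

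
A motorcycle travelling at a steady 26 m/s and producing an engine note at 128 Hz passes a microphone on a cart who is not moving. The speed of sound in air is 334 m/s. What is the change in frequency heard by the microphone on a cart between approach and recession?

20.0 Hz

Approaching: f₁ = f · v/(v − v_s) = 128 × 334/308 ≈ 138.8 Hz.
Receding: f₂ = f · v/(v + v_s) = 128 × 334/360 ≈ 118.8 Hz.
Drop: f₁ − f₂ = 2f·v·v_s/(v² − v_s²) = 2 × 128 × 334 × 26/(334² − 26²) ≈ 20.0 Hz.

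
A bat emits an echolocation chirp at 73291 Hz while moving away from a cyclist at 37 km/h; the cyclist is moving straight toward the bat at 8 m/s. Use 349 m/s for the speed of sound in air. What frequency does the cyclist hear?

37 km/h = 10.28 m/s.
Both move, so f' = f · (v + v_o)/(v + v_s).
f' = 73291 × (349 + 8)/(349 + 10.28) = 73291 × 357/359.28 ≈ 72826 Hz.

72826 Hz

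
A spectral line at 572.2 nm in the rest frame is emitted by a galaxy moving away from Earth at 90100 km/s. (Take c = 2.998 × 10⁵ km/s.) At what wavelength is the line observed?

β = v/c = 90100/299800 = 0.3005.
Relativistic Doppler for wavelength: λ' = λ₀ · √((1 + β)/(1 − β)).
λ' = 572.2 × √(1.3005/0.6995) = 572.2 × 1.36357 ≈ 780.2 nm.

780.2 nm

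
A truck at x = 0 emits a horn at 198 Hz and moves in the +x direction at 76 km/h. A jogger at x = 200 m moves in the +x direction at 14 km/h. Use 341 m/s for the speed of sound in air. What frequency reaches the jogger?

76 km/h = 21.11 m/s; 14 km/h = 3.889 m/s.
The observer lies on the +x side, so the source is heading toward the observer and the observer is heading away from the source.
General Doppler shift: f' = f · (v − v_o)/(v − v_s).
f' = 198 × (341 − 3.889)/(341 − 21.11) = 198 × 337.11/319.89 ≈ 209 Hz.

209 Hz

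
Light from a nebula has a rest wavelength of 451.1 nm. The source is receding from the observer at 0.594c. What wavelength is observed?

893.8 nm

Relativistic Doppler for wavelength: λ' = λ₀ · √((1 + β)/(1 − β)).
λ' = 451.1 × √(1.5940/0.4060) = 451.1 × 1.98144 ≈ 893.8 nm.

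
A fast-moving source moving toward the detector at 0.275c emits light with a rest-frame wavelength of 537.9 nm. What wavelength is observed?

Relativistic Doppler for wavelength: λ' = λ₀ · √((1 − β)/(1 + β)).
λ' = 537.9 × √(0.7250/1.2750) = 537.9 × 0.75407 ≈ 405.6 nm.

405.6 nm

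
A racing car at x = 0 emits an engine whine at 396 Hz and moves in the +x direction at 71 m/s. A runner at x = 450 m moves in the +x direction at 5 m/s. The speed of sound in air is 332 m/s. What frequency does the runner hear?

The observer lies on the +x side, so the source is heading toward the observer and the observer is heading away from the source.
With source approaching and observer receding, f' = f · (v − v_o)/(v − v_s).
f' = 396 × (332 − 5)/(332 − 71) = 396 × 327/261 ≈ 496 Hz.

496 Hz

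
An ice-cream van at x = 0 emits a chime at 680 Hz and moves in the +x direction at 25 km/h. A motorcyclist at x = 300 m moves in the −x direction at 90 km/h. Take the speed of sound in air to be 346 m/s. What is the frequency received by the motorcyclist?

25 km/h = 6.944 m/s; 90 km/h = 25 m/s.
The observer lies on the +x side, so the source is heading toward the observer and the observer is heading toward the source.
Both move, so f' = f · (v + v_o)/(v − v_s).
f' = 680 × (346 + 25)/(346 − 6.944) = 680 × 371/339.06 ≈ 744 Hz.

744 Hz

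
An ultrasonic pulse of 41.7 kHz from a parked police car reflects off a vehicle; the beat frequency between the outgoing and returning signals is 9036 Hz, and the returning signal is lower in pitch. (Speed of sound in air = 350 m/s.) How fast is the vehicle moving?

Double Doppler shift off a moving reflector: f₂ = f₀ · (v + u)/(v − u) (u > 0 toward emitter).
Returning signal is lower, so f₂ = f₀ − Δf = 41700 − 9036 = 32664 Hz.
Rearranging, u = v · (f₂ − f₀)/(f₂ + f₀) = 350 × -9036/74364 ≈ -43 m/s.
So the vehicle is moving at 43 m/s away from the emitter.

43 m/s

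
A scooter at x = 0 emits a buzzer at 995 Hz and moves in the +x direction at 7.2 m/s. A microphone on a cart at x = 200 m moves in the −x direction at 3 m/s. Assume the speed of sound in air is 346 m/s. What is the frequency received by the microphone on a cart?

1025 Hz

The observer lies on the +x side, so the source is heading toward the observer and the observer is heading toward the source.
General Doppler shift: f' = f · (v + v_o)/(v − v_s).
f' = 995 × (346 + 3)/(346 − 7.2) = 995 × 349/338.8 ≈ 1025 Hz.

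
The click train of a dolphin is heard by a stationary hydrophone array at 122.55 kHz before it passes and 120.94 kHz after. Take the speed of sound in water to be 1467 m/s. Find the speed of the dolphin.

f₁/f₂ = (v + v_s)/(v − v_s), so v_s = v · (f₁ − f₂)/(f₁ + f₂).
v_s = 1467 × (122.55 − 120.94)/(122.55 + 120.94) = 1467 × 1.61/243.49 ≈ 9.7 m/s.

9.7 m/s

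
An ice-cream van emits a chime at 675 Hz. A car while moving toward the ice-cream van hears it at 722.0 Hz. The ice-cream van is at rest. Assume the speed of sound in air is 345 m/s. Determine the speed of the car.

24.0 m/s

f' = f · (v + v_o)/v ⇒ v_o = v · |f'/f − 1|.
v_o = 345 × |722.0/675 − 1| = 345 × 0.06963 ≈ 24.0 m/s.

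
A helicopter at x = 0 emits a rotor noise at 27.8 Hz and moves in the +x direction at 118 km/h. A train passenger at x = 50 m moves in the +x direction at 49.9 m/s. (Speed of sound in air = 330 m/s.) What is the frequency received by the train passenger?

118 km/h = 32.78 m/s.
The observer lies on the +x side, so the source is heading toward the observer and the observer is heading away from the source.
General Doppler shift: f' = f · (v − v_o)/(v − v_s).
f' = 27.8 × (330 − 49.9)/(330 − 32.78) = 27.8 × 280.1/297.22 ≈ 26.2 Hz.

26.2 Hz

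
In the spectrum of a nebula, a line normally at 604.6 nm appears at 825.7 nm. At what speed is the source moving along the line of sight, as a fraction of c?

0.302

λ'/λ₀ = 1.3657 > 1 (redshift), so the source is receding.
λ'/λ₀ = √((1 + β)/(1 − β)) for a receding source ⇒ β = (r² − 1)/(r² + 1) with r = λ'/λ₀.
β = (1.8651 − 1)/(1.8651 + 1) ≈ 0.302.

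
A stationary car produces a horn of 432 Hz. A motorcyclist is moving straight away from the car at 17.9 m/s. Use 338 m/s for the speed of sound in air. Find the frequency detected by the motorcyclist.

Only the observer moves, away from the source, so f' = f · (v − v_o)/v.
f' = 432 × (338 − 17.9)/338 = 432 × 320.1/338 ≈ 409 Hz.

409 Hz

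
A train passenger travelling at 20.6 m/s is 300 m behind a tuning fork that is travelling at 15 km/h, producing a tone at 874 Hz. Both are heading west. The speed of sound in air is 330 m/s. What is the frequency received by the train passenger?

15 km/h = 4.167 m/s.
The train passenger is behind, so the tuning fork is moving away from it while the train passenger is moving toward the tuning fork.
Both move, so f' = f · (v + v_o)/(v + v_s).
f' = 874 × (330 + 20.6)/(330 + 4.167) = 874 × 350.6/334.17 ≈ 917 Hz.

917 Hz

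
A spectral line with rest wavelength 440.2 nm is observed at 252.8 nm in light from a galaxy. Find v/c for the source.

0.504c

λ'/λ₀ = 0.5743 < 1 (blueshift), so the source is approaching.
λ'/λ₀ = √((1 − β)/(1 + β)) for an approaching source ⇒ β = (1 − r²)/(1 + r²) with r = λ'/λ₀.
β = (1 − 0.3298)/(1 + 0.3298) ≈ 0.504.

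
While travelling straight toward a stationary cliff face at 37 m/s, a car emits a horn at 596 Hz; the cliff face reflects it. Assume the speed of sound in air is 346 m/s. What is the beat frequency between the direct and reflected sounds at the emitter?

143 Hz

The cliff face receives the sound from a moving source: f₁ = f₀ · v/(v − v_e) = 596 × 346/309 ≈ 667.4 Hz.
On the return leg the car is a moving observer: f₂ = f₁ · (v + v_e)/v = 667.4 × 383/346 ≈ 738.7 Hz.
Equivalently f₂ = f₀ · (v + v_e)/(v − v_e).
Beat against the emitted tone: |f₂ − f₀| = 2v_e·f₀/(v − v_e) = 2 × 37 × 596/309 ≈ 143 Hz.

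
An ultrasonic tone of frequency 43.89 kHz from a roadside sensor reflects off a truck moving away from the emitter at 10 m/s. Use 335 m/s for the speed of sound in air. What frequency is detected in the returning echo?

41.3 kHz

The truck first receives the wave as a moving observer: f₁ = f₀ · (v − u)/v = 43.89 × (335 − 10)/335 ≈ 42.6 kHz.
The reflection then acts as a moving source: f₂ = f₁ · v/(v + u) ≈ 41.3 kHz.
Equivalently f₂ = f₀ · (v − u)/(v + u).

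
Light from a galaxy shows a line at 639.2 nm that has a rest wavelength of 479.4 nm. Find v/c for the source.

0.280c

λ'/λ₀ = 1.3333 > 1 (redshift), so the source is receding.
λ'/λ₀ = √((1 + β)/(1 − β)) for a receding source ⇒ β = (r² − 1)/(r² + 1) with r = λ'/λ₀.
β = (1.7778 − 1)/(1.7778 + 1) ≈ 0.280.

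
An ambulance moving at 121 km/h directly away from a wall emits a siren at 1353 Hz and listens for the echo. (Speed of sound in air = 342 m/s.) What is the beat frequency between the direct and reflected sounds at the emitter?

242 Hz

121 km/h = 33.61 m/s.
The wall receives the sound from a moving source: f₁ = f₀ · v/(v + v_e) = 1353 × 342/375.61 ≈ 1232 Hz.
On the return leg the ambulance is a moving observer: f₂ = f₁ · (v − v_e)/v = 1232 × 308.39/342 ≈ 1111 Hz.
Equivalently f₂ = f₀ · (v − v_e)/(v + v_e).
Beat against the emitted tone: |f₂ − f₀| = 2v_e·f₀/(v + v_e) = 2 × 33.61 × 1353/375.61 ≈ 242 Hz.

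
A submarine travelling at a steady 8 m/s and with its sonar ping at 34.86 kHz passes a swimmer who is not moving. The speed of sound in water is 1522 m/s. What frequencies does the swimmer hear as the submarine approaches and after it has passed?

35.0 kHz approaching; 34.7 kHz receding

Approaching: f₁ = f · v/(v − v_s) = 34.86 × 1522/1514 ≈ 35.0 kHz.
Receding: f₂ = f · v/(v + v_s) = 34.86 × 1522/1530 ≈ 34.7 kHz.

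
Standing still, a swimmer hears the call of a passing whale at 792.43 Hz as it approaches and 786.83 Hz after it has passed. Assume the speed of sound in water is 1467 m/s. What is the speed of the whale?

f₁/f₂ = (v + v_s)/(v − v_s), so v_s = v · (f₁ − f₂)/(f₁ + f₂).
v_s = 1467 × (792.43 − 786.83)/(792.43 + 786.83) = 1467 × 5.60/1579.26 ≈ 5.2 m/s.

5.2 m/s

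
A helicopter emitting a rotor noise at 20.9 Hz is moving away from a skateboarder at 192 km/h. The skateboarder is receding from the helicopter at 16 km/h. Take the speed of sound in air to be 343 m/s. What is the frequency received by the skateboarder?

192 km/h = 53.33 m/s; 16 km/h = 4.444 m/s.
General Doppler shift: f' = f · (v − v_o)/(v + v_s).
f' = 20.9 × (343 − 4.444)/(343 + 53.33) = 20.9 × 338.56/396.33 ≈ 17.9 Hz.

17.9 Hz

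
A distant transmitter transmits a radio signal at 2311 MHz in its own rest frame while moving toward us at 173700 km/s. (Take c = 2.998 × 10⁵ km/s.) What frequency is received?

β = v/c = 173700/299800 = 0.5794.
Relativistic Doppler for frequency: f' = f₀ · √((1 + β)/(1 − β)).
f' = 2311 × √(1.5794/0.4206) = 2311 × 1.93777 ≈ 4478.2 MHz.

4478.2 MHz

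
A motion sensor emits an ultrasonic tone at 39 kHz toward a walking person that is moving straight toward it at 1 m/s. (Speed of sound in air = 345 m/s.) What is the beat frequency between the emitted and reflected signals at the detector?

227 Hz

The walking person first receives the wave as a moving observer: f₁ = f₀ · (v + u)/v = 39 × (345 + 1)/345 ≈ 39.113 kHz.
On reflection it acts as a source moving toward the stationary detector: f₂ = f₁ · v/(v − u) = 39.113 × 345/344 ≈ 39.227 kHz.
Beat frequency (with f₀ = 39000 Hz): |f₂ − f₀| = 2u·f₀/(v − u) = 2 × 1 × 39000/344 ≈ 227 Hz.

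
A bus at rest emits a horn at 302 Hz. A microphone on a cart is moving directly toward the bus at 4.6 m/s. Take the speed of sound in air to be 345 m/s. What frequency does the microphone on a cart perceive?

Moving observer, stationary source: f' = f · (v + v_o)/v.
f' = 302 × (345 + 4.6)/345 = 302 × 349.6/345 ≈ 306 Hz.

306 Hz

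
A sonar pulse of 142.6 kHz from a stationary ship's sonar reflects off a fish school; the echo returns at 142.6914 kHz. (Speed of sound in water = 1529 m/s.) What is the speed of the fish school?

0.49 m/s

Double Doppler shift off a moving reflector: f₂ = f₀ · (v + u)/(v − u) (u > 0 toward emitter).
Rearranging, u = v · (f₂ − f₀)/(f₂ + f₀) = 1529 × 0.0914/285.2914 ≈ 0.49 m/s.
So the fish school is moving at 0.49 m/s toward the emitter.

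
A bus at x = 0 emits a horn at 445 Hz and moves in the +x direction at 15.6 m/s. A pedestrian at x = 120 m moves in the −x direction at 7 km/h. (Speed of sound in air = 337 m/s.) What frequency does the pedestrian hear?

469 Hz

7 km/h = 1.944 m/s.
The observer lies on the +x side, so the source is heading toward the observer and the observer is heading toward the source.
With source approaching and observer approaching, f' = f · (v + v_o)/(v − v_s).
f' = 445 × (337 + 1.944)/(337 − 15.6) = 445 × 338.94/321.4 ≈ 469 Hz.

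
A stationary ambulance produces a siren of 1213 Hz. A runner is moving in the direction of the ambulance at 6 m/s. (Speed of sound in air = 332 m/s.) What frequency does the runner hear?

Only the observer moves, toward the source, so f' = f · (v + v_o)/v.
f' = 1213 × (332 + 6)/332 = 1213 × 338/332 ≈ 1235 Hz.

1235 Hz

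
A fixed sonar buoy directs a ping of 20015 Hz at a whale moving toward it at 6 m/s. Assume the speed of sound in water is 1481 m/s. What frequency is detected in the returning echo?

20178 Hz

The whale first receives the wave as a moving observer: f₁ = f₀ · (v + u)/v = 20015 × (1481 + 6)/1481 ≈ 20096 Hz.
The reflection then acts as a moving source: f₂ = f₁ · v/(v − u) ≈ 20178 Hz.
Equivalently f₂ = f₀ · (v + u)/(v − u).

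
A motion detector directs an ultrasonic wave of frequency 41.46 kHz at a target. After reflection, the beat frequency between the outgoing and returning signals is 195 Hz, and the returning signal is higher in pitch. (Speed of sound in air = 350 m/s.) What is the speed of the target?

Double Doppler shift off a moving reflector: f₂ = f₀ · (v + u)/(v − u) (u > 0 toward emitter).
Returning signal is higher, so f₂ = f₀ + Δf = 41460 + 195 = 41655 Hz.
Rearranging, u = v · (f₂ − f₀)/(f₂ + f₀) = 350 × 195/83115 ≈ 0.82 m/s.
So the target is moving at 0.82 m/s toward the emitter.

0.82 m/s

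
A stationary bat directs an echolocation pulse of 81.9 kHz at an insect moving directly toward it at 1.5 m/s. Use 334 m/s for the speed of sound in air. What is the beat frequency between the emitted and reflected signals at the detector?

739 Hz

At the insect (a moving observer), f₁ = f₀ · (v + u)/v = 81.9 × 335.5/334 ≈ 82.268 kHz.
The reflection then acts as a moving source: f₂ = f₁ · v/(v − u) ≈ 82.639 kHz.
Equivalently f₂ = f₀ · (v + u)/(v − u).
Beat frequency (with f₀ = 81900 Hz): |f₂ − f₀| = 2u·f₀/(v − u) = 2 × 1.5 × 81900/332.5 ≈ 739 Hz.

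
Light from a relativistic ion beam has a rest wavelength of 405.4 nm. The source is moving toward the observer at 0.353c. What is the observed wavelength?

Relativistic Doppler for wavelength: λ' = λ₀ · √((1 − β)/(1 + β)).
λ' = 405.4 × √(0.6470/1.3530) = 405.4 × 0.69152 ≈ 280.3 nm.

280.3 nm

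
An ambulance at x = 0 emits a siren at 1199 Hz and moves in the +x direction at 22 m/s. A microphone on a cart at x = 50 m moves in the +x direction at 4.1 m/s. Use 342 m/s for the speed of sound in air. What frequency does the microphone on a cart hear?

1266 Hz

The observer lies on the +x side, so the source is heading toward the observer and the observer is heading away from the source.
General Doppler shift: f' = f · (v − v_o)/(v − v_s).
f' = 1199 × (342 − 4.1)/(342 − 22) = 1199 × 337.9/320 ≈ 1266 Hz.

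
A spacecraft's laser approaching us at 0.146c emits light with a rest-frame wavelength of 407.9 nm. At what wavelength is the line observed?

Relativistic Doppler for wavelength: λ' = λ₀ · √((1 − β)/(1 + β)).
λ' = 407.9 × √(0.8540/1.1460) = 407.9 × 0.86325 ≈ 352.1 nm.

352.1 nm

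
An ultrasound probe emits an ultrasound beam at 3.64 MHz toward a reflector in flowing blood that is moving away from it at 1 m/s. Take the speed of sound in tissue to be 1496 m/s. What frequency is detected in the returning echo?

3.635 MHz

The reflector in flowing blood first receives the wave as a moving observer: f₁ = f₀ · (v − u)/v = 3.64 × (1496 − 1)/1496 ≈ 3.638 MHz.
The reflection then acts as a moving source: f₂ = f₁ · v/(v + u) ≈ 3.635 MHz.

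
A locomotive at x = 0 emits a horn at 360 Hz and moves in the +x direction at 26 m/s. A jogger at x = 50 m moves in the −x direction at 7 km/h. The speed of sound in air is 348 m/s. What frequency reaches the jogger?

391 Hz

7 km/h = 1.944 m/s.
The observer lies on the +x side, so the source is heading toward the observer and the observer is heading toward the source.
With source approaching and observer approaching, f' = f · (v + v_o)/(v − v_s).
f' = 360 × (348 + 1.944)/(348 − 26) = 360 × 349.94/322 ≈ 391 Hz.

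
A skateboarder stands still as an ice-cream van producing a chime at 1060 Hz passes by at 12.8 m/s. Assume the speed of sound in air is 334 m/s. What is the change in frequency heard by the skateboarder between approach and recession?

81.4 Hz

Approaching: f₁ = f · v/(v − v_s) = 1060 × 334/321.2 ≈ 1102.2 Hz.
Receding: f₂ = f · v/(v + v_s) = 1060 × 334/346.8 ≈ 1020.9 Hz.
Drop: f₁ − f₂ = 2f·v·v_s/(v² − v_s²) = 2 × 1060 × 334 × 12.8/(334² − 12.8²) ≈ 81.4 Hz.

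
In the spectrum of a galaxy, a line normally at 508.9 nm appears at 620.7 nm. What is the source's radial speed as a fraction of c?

λ'/λ₀ = 1.2197 > 1 (redshift), so the source is receding.
λ'/λ₀ = √((1 + β)/(1 − β)) for a receding source ⇒ β = (r² − 1)/(r² + 1) with r = λ'/λ₀.
β = (1.4876 − 1)/(1.4876 + 1) ≈ 0.196.

0.196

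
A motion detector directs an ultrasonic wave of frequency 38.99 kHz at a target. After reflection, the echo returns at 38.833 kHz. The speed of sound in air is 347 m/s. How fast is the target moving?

0.70 m/s

Double Doppler shift off a moving reflector: f₂ = f₀ · (v + u)/(v − u) (u > 0 toward emitter).
Rearranging, u = v · (f₂ − f₀)/(f₂ + f₀) = 347 × -0.157/77.823 ≈ -0.70 m/s.
So the target is moving at 0.70 m/s away from the emitter.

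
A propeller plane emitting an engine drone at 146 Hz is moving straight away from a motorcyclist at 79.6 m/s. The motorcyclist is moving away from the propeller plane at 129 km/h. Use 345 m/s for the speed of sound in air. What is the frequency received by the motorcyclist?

129 km/h = 35.83 m/s.
General Doppler shift: f' = f · (v − v_o)/(v + v_s).
f' = 146 × (345 − 35.83)/(345 + 79.6) = 146 × 309.17/424.6 ≈ 106 Hz.

106 Hz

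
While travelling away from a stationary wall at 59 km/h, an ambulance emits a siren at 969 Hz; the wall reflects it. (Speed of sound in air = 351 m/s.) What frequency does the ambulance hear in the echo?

883 Hz

59 km/h = 16.39 m/s.
The wall receives the sound from a moving source: f₁ = f₀ · v/(v + v_e) = 969 × 351/367.39 ≈ 926 Hz.
On the return leg the ambulance is a moving observer: f₂ = f₁ · (v − v_e)/v = 926 × 334.61/351 ≈ 883 Hz.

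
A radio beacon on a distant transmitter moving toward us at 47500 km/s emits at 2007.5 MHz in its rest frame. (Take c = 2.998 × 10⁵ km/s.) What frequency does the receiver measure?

2355.3 MHz

β = v/c = 47500/299800 = 0.1584.
Relativistic Doppler for frequency: f' = f₀ · √((1 + β)/(1 − β)).
f' = 2007.5 × √(1.1584/0.8416) = 2007.5 × 1.17326 ≈ 2355.3 MHz.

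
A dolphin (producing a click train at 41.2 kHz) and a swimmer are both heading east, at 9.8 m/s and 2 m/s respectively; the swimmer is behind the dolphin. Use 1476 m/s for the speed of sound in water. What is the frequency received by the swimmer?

The swimmer is behind, so the dolphin is moving away from it while the swimmer is moving toward the dolphin.
With source receding and observer approaching, f' = f · (v + v_o)/(v + v_s).
f' = 41.2 × (1476 + 2)/(1476 + 9.8) = 41.2 × 1478/1485.8 ≈ 41.0 kHz.

41.0 kHz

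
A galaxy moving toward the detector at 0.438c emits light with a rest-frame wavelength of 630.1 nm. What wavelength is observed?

Relativistic Doppler for wavelength: λ' = λ₀ · √((1 − β)/(1 + β)).
λ' = 630.1 × √(0.5620/1.4380) = 630.1 × 0.62516 ≈ 393.9 nm.

393.9 nm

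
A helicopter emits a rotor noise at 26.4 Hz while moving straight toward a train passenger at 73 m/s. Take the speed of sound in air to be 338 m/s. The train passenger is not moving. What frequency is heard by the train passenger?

33.7 Hz

With the source moving toward a stationary observer, f' = f · v/(v − v_s).
f' = 26.4 × 338/(338 − 73) = 26.4 × 338/265 ≈ 33.7 Hz.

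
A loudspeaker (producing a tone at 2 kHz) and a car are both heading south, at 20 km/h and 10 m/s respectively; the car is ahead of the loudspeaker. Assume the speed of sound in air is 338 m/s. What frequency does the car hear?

1.973 kHz

20 km/h = 5.556 m/s.
The car is ahead, so the loudspeaker is moving toward it while the car is moving away from the loudspeaker.
General Doppler shift: f' = f · (v − v_o)/(v − v_s).
f' = 2 × (338 − 10)/(338 − 5.556) = 2 × 328/332.44 ≈ 1.973 kHz.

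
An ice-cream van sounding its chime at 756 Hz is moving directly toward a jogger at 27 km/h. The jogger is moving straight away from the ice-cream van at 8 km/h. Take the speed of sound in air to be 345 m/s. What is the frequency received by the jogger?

768 Hz

27 km/h = 7.5 m/s; 8 km/h = 2.222 m/s.
Both move, so f' = f · (v − v_o)/(v − v_s).
f' = 756 × (345 − 2.222)/(345 − 7.5) = 756 × 342.78/337.5 ≈ 768 Hz.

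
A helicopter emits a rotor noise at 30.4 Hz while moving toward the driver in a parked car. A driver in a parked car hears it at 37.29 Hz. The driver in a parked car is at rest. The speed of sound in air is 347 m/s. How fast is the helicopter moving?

64 m/s

f' = f · v/(v − v_s) ⇒ v_s = v · |1 − f/f'|.
v_s = 347 × |1 − 30.4/37.29| = 347 × 0.1848 ≈ 64 m/s.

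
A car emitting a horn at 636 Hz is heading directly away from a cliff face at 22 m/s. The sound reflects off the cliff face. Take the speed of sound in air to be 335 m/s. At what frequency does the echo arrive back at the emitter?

The cliff face receives the sound from a moving source: f₁ = f₀ · v/(v + v_e) = 636 × 335/357 ≈ 597 Hz.
On the return leg the car is a moving observer: f₂ = f₁ · (v − v_e)/v = 597 × 313/335 ≈ 558 Hz.
Equivalently f₂ = f₀ · (v − v_e)/(v + v_e).

558 Hz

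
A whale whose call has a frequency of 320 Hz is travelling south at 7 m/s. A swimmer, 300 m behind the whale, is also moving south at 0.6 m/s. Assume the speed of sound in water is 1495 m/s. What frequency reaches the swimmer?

319 Hz

The swimmer is behind, so the whale is moving away from it while the swimmer is moving toward the whale.
General Doppler shift: f' = f · (v + v_o)/(v + v_s).
f' = 320 × (1495 + 0.6)/(1495 + 7) = 320 × 1495.6/1502 ≈ 319 Hz.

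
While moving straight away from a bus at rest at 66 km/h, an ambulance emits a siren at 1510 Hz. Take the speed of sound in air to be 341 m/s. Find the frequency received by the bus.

1433 Hz

66 km/h = 18.33 m/s.
Only the source moves, away from the listener, so f' = f · v/(v + v_s).
f' = 1510 × 341/(341 + 18.33) = 1510 × 341/359.3 ≈ 1433 Hz.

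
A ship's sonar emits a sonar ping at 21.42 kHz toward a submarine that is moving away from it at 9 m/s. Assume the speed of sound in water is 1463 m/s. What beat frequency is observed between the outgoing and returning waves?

262 Hz

At the submarine (a moving observer), f₁ = f₀ · (v − u)/v = 21.42 × 1454/1463 ≈ 21.288 kHz.
The reflection then acts as a moving source: f₂ = f₁ · v/(v + u) ≈ 21.158 kHz.
Equivalently f₂ = f₀ · (v − u)/(v + u).
Beat frequency (with f₀ = 21420 Hz): |f₂ − f₀| = 2u·f₀/(v + u) = 2 × 9 × 21420/1472 ≈ 262 Hz.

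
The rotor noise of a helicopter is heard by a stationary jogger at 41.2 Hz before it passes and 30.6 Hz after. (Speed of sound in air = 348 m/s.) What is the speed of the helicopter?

f₁/f₂ = (v + v_s)/(v − v_s), so v_s = v · (f₁ − f₂)/(f₁ + f₂).
v_s = 348 × (41.2 − 30.6)/(41.2 + 30.6) = 348 × 10.6/71.8 ≈ 51 m/s.

51 m/s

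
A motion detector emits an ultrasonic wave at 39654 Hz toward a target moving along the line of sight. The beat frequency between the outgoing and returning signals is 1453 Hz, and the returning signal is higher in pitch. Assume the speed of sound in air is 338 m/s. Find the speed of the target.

Double Doppler shift off a moving reflector: f₂ = f₀ · (v + u)/(v − u) (u > 0 toward emitter).
Returning signal is higher, so f₂ = f₀ + Δf = 39654 + 1453 = 41107 Hz.
Rearranging, u = v · (f₂ − f₀)/(f₂ + f₀) = 338 × 1453/80761 ≈ 6.1 m/s.
So the target is moving at 6.1 m/s toward the emitter.

6.1 m/s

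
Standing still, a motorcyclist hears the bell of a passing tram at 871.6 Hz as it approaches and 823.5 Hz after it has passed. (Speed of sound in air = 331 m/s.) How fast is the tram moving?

9.4 m/s

f₁/f₂ = (v + v_s)/(v − v_s), so v_s = v · (f₁ − f₂)/(f₁ + f₂).
v_s = 331 × (871.6 − 823.5)/(871.6 + 823.5) = 331 × 48.1/1695.1 ≈ 9.4 m/s.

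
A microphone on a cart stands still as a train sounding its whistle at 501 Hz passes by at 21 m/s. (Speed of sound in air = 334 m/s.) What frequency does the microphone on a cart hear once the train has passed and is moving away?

Receding: f₂ = f · v/(v + v_s) = 501 × 334/355 ≈ 471 Hz.

471 Hz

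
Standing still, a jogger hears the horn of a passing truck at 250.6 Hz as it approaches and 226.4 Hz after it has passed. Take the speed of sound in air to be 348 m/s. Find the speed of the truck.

f₁/f₂ = (v + v_s)/(v − v_s), so v_s = v · (f₁ − f₂)/(f₁ + f₂).
v_s = 348 × (250.6 − 226.4)/(250.6 + 226.4) = 348 × 24.2/477.0 ≈ 17.7 m/s.

17.7 m/s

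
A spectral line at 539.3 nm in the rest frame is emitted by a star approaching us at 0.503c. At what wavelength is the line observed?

310.1 nm

Relativistic Doppler for wavelength: λ' = λ₀ · √((1 − β)/(1 + β)).
λ' = 539.3 × √(0.4970/1.5030) = 539.3 × 0.57504 ≈ 310.1 nm.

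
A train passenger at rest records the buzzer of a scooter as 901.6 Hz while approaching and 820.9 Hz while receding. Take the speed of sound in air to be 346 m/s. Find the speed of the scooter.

16.2 m/s

f₁/f₂ = (v + v_s)/(v − v_s), so v_s = v · (f₁ − f₂)/(f₁ + f₂).
v_s = 346 × (901.6 − 820.9)/(901.6 + 820.9) = 346 × 80.7/1722.5 ≈ 16.2 m/s.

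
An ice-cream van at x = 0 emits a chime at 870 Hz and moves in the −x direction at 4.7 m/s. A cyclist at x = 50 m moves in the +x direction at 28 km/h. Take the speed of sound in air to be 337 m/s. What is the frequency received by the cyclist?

838 Hz

28 km/h = 7.778 m/s.
The observer lies on the +x side, so the source is heading away from the observer and the observer is heading away from the source.
Both move, so f' = f · (v − v_o)/(v + v_s).
f' = 870 × (337 − 7.778)/(337 + 4.7) = 870 × 329.22/341.7 ≈ 838 Hz.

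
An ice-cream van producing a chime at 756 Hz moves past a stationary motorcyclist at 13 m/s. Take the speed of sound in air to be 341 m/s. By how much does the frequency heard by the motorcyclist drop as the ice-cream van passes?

57.7 Hz

Approaching: f₁ = f · v/(v − v_s) = 756 × 341/328 ≈ 786.0 Hz.
Receding: f₂ = f · v/(v + v_s) = 756 × 341/354 ≈ 728.2 Hz.
Drop: f₁ − f₂ = 2f·v·v_s/(v² − v_s²) = 2 × 756 × 341 × 13/(341² − 13²) ≈ 57.7 Hz.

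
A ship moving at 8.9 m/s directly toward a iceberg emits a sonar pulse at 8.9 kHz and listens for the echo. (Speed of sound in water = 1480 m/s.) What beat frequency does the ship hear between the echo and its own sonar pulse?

108 Hz

The iceberg receives the sound from a moving source: f₁ = f₀ · v/(v − v_e) = 8.9 × 1480/1471.1 ≈ 8.9538 kHz.
On the return leg the ship is a moving observer: f₂ = f₁ · (v + v_e)/v = 8.9538 × 1488.9/1480 ≈ 9.0077 kHz.
Equivalently f₂ = f₀ · (v + v_e)/(v − v_e).
Beat against the emitted tone (with f₀ = 8900 Hz): |f₂ − f₀| = 2v_e·f₀/(v − v_e) = 2 × 8.9 × 8900/1471.1 ≈ 108 Hz.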